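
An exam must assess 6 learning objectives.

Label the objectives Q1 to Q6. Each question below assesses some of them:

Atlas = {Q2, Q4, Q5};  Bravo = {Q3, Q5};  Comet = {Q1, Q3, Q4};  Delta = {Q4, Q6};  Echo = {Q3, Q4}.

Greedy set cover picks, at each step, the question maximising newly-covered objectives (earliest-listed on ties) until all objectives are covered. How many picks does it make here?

3

Greedy: pick Atlas (covers 3 new) → pick Comet (covers 2 new) → pick Delta (covers 1 new). Total picks: 3.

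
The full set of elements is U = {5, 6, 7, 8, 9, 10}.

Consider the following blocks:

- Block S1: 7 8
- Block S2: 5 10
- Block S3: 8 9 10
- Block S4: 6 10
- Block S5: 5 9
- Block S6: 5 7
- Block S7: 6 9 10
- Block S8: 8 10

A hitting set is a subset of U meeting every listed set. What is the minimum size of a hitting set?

The 3 elements {5, 6, 8} hit every block.
The blocks S1, S4, S5 are pairwise disjoint, so any hitting set needs a separate element for each — at least 3. Hence 3 is optimal.

3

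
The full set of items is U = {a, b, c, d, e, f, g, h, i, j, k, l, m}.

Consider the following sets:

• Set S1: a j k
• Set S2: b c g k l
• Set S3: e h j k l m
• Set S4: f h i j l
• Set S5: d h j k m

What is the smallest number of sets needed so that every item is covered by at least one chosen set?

5

S1 and S2 and S3 and S4 and S5 together: S1 ∪ S2 ∪ S3 ∪ S4 ∪ S5 = {a, b, c, d, e, f, g, h, i, j, k, l, m} — every item is covered.
No 4 of the 5 sets cover everything (all 5 combinations miss at least one item), so 5 is optimal.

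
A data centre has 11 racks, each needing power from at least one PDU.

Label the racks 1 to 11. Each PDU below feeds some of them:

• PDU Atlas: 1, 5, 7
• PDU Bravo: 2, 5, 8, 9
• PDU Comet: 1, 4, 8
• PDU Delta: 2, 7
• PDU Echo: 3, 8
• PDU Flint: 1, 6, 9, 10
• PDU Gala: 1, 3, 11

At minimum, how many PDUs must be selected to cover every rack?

Atlas and Comet and Delta and Flint and Gala together: Atlas ∪ Comet ∪ Delta ∪ Flint ∪ Gala = {1, 2, 3, 4, 5, 6, 7, 8, 9, 10, 11} — every rack is covered.
No 4 of the 7 PDUs cover everything (all 35 combinations miss at least one rack), so 5 is optimal.

5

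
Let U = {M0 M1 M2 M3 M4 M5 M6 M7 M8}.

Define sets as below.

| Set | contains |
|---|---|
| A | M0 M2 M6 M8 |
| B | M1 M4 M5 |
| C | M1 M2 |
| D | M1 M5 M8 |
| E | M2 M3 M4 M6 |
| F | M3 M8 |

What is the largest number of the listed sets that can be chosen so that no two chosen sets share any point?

D, E are pairwise disjoint (D={M1,M5,M8}; E={M2,M3,M4,M6}).
Every remaining set overlaps one of these, and no 3 of the listed sets are pairwise disjoint, so 2 is the maximum.

2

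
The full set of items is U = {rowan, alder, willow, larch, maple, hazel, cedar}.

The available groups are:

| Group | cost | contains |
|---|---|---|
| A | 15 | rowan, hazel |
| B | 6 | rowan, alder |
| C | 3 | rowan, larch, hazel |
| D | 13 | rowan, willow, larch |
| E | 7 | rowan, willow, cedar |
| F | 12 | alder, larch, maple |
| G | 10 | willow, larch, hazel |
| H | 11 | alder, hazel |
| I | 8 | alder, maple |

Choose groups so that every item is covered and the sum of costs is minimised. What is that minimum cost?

C, E, I together cover every item (C ∪ E ∪ I = {rowan, alder, willow, larch, maple, hazel, cedar}); total cost 3 + 7 + 8 = 18.
No covering selection has total cost below 18.

18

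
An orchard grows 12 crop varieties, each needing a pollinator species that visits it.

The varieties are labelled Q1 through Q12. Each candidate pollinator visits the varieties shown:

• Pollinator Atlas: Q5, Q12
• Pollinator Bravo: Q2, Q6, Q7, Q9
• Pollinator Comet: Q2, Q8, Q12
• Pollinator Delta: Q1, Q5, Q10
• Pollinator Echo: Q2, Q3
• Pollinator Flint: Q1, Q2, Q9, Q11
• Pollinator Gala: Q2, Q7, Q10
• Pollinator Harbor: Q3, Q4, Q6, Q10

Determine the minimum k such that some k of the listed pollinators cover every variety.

Take {Atlas, Comet, Flint, Gala, Harbor}. Their union is {Q1, Q2, Q3, Q4, Q5, Q6, Q7, Q8, Q9, Q10, Q11, Q12}, which is all 12 varieties.
No 4 of the 8 pollinators cover everything (all 70 combinations miss at least one variety), so 5 is optimal.

5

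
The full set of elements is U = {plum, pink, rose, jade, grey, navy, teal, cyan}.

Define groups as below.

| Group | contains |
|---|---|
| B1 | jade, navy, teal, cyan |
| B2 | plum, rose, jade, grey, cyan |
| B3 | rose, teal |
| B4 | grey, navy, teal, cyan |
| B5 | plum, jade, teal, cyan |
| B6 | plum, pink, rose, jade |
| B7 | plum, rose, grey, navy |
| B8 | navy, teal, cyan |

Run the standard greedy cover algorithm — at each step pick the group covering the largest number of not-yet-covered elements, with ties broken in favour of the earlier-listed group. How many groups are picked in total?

3

Greedy: pick B2 (covers 5 new) → pick B1 (covers 2 new) → pick B6 (covers 1 new). Total picks: 3.
(The true minimum cover uses only 2 groups, so greedy is not optimal here.)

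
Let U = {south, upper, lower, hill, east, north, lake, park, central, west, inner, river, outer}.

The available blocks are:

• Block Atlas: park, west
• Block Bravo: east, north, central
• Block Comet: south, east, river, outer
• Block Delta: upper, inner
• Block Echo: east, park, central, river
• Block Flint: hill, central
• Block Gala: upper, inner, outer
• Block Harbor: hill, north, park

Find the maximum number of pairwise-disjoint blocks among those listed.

4

Atlas, Comet, Delta, Flint are pairwise disjoint (Atlas={park,west}; Comet={south,east,river,outer}; Delta={upper,inner}; Flint={hill,central}).
Every remaining block overlaps one of these, and no 5 of the listed blocks are pairwise disjoint, so 4 is the maximum.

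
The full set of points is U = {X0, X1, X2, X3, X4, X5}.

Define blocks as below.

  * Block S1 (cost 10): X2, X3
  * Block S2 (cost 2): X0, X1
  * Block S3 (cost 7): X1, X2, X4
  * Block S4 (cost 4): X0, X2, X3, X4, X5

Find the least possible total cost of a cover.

S2, S4 together cover every point (S2 ∪ S4 = {X0, X1, X2, X3, X4, X5}); total cost 2 + 4 = 6.
No covering selection has total cost below 6.

6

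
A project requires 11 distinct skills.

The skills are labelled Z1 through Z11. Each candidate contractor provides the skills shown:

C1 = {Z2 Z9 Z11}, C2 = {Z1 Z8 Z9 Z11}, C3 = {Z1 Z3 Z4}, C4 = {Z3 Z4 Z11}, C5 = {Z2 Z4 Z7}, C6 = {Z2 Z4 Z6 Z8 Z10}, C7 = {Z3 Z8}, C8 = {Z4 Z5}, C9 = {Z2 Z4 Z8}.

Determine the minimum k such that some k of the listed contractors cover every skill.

5

C2 and C4 and C5 and C6 and C8 together: C2 ∪ C4 ∪ C5 ∪ C6 ∪ C8 = {Z1, Z2, Z3, Z4, Z5, Z6, Z7, Z8, Z9, Z10, Z11} — every skill is covered.
No 4 of the 9 contractors cover everything (all 126 combinations miss at least one skill), so 5 is optimal.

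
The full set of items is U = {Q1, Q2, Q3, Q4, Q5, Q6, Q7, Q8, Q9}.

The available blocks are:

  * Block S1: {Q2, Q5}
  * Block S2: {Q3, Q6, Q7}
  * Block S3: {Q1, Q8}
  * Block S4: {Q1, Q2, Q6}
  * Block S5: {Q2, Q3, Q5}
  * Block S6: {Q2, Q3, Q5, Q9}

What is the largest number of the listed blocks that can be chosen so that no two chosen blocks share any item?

3

S1, S2, S3 are pairwise disjoint (S1={Q2,Q5}; S2={Q3,Q6,Q7}; S3={Q1,Q8}).
Every remaining block overlaps one of these, and no 4 of the listed blocks are pairwise disjoint, so 3 is the maximum.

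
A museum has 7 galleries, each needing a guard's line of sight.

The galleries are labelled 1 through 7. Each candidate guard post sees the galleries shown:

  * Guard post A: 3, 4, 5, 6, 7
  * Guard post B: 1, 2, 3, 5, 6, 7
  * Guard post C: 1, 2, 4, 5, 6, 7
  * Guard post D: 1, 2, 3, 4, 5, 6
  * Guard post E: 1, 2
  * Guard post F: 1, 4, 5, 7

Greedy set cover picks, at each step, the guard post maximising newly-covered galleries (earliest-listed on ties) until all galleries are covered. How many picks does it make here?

2

Greedy: pick B (covers 6 new) → pick A (covers 1 new). Total picks: 2.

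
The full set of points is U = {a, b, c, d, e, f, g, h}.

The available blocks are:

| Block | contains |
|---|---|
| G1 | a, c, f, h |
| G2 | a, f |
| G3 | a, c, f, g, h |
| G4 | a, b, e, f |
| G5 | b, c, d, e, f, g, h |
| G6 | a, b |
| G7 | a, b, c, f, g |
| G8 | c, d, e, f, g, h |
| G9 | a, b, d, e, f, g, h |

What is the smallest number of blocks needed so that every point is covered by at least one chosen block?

G1 and G5 cover everything between them: the union {a, b, c, d, e, f, g, h} is all of U.
No single block has all 8 points (the largest, G5, has 7), so 2 is optimal.

2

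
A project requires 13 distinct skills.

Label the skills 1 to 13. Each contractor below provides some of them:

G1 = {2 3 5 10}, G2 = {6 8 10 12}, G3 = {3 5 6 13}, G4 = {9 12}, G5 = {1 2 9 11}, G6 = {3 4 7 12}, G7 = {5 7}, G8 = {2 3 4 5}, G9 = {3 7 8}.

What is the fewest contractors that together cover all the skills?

4

G2 and G3 and G5 and G6 together: G2 ∪ G3 ∪ G5 ∪ G6 = {1, 2, 3, 4, 5, 6, 7, 8, 9, 10, 11, 12, 13} — every skill is covered.
Each contractor has at most 4 skills, and 3·4 = 12 < 13 — so at least 4 contractors are needed, and 4 is optimal.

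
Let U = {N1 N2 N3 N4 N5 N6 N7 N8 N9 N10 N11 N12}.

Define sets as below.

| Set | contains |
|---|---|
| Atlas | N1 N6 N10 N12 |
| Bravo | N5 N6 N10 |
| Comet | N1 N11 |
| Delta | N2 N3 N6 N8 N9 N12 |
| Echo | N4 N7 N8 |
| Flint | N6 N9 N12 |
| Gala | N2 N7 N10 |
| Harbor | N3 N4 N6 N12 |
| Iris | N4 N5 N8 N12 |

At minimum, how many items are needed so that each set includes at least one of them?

4

H = {N1, N2, N4, N6} meets every set (each contains at least one member of H), and |H| = 4.
No choice of 3 items meets every set, so 4 is the minimum.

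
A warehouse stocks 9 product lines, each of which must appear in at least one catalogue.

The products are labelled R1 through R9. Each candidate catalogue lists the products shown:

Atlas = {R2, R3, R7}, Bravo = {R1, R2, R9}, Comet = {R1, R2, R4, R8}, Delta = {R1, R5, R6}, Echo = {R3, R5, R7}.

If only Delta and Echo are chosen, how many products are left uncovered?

4

Union of Delta, Echo = {R1, R3, R5, R6, R7}.
Not covered: R2, R4, R8, R9 — 4 products.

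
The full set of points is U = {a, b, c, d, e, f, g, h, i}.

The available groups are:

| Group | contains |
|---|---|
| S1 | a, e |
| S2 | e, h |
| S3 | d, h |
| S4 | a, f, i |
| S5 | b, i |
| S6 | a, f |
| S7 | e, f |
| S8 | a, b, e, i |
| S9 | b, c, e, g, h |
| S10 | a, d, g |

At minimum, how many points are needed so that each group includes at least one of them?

4

The 4 points {a, f, h, i} hit every group.
No choice of 3 points meets every group, so 4 is the minimum.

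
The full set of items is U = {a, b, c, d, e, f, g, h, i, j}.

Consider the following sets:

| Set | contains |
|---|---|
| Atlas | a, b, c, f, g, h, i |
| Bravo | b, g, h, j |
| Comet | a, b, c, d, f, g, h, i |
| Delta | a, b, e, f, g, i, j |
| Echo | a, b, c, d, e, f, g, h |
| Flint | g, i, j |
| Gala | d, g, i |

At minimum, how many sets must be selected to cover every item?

2

Take {Echo, Flint}. Their union is {a, b, c, d, e, f, g, h, i, j}, which is all 10 items.
No single set has all 10 items (the largest, Comet, has 8), so 2 is optimal.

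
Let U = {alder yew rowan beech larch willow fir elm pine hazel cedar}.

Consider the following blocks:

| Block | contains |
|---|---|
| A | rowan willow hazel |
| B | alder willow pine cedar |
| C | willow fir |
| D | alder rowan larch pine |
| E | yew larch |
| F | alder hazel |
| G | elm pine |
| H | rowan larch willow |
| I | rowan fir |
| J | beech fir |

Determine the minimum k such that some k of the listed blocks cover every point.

Take {A, B, E, G, J}. Their union is {alder, yew, rowan, beech, larch, willow, fir, elm, pine, hazel, cedar}, which is all 11 points.
Only B contains cedar, so B is forced; the remaining 7 points need at least 4 more blocks (each remaining block adds at most 2) — so at least 5 blocks are needed, and 5 is optimal.

5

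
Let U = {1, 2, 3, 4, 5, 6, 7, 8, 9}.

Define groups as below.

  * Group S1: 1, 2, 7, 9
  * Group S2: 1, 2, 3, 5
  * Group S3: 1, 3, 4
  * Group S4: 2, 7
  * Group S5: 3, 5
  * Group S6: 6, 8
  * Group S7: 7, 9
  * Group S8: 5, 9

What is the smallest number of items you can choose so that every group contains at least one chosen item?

H = {2, 3, 6, 9} meets every group (each contains at least one member of H), and |H| = 4.
The groups S3, S4, S6, S8 are pairwise disjoint, so any hitting set needs a separate item for each — at least 4. Hence 4 is optimal.

4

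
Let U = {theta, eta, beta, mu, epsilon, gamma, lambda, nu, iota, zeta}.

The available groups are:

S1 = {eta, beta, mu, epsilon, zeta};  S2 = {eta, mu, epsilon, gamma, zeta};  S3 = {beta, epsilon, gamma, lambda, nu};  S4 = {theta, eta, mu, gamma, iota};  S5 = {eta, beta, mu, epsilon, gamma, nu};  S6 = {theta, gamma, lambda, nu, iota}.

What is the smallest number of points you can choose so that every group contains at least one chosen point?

The 2 points {eta, nu} hit every group.
The groups S1, S6 are pairwise disjoint, so any hitting set needs a separate point for each — at least 2. Hence 2 is optimal.

2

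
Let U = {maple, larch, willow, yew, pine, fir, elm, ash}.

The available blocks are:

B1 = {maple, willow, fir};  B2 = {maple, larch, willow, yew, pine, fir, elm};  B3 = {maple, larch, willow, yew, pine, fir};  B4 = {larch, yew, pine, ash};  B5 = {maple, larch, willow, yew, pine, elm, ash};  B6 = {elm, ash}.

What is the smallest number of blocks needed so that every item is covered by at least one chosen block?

Take {B1, B5}. Their union is {maple, larch, willow, yew, pine, fir, elm, ash}, which is all 8 items.
No single block has all 8 items (the largest, B2, has 7), so 2 is optimal.

2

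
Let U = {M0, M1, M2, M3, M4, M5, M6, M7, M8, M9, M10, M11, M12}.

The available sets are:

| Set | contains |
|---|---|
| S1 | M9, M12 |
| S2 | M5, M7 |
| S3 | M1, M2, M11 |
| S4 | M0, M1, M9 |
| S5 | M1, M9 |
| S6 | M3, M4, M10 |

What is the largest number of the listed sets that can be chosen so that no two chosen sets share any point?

S1, S2, S3, S6 are pairwise disjoint (S1={M9,M12}; S2={M5,M7}; S3={M1,M2,M11}; S6={M3,M4,M10}).
Every remaining set overlaps one of these, and no 5 of the listed sets are pairwise disjoint, so 4 is the maximum.

4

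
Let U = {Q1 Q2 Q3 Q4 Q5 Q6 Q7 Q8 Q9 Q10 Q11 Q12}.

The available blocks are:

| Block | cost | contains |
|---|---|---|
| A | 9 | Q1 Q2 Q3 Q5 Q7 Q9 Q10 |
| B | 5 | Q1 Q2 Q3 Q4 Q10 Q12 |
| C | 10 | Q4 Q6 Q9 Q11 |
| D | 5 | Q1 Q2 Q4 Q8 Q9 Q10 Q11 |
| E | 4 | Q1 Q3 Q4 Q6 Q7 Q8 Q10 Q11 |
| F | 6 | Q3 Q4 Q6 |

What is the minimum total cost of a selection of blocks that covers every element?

18

A, B, E together cover every element (A ∪ B ∪ E = {Q1, Q2, Q3, Q4, Q5, Q6, Q7, Q8, Q9, Q10, Q11, Q12}); total cost 9 + 5 + 4 = 18.
No covering selection has total cost below 18.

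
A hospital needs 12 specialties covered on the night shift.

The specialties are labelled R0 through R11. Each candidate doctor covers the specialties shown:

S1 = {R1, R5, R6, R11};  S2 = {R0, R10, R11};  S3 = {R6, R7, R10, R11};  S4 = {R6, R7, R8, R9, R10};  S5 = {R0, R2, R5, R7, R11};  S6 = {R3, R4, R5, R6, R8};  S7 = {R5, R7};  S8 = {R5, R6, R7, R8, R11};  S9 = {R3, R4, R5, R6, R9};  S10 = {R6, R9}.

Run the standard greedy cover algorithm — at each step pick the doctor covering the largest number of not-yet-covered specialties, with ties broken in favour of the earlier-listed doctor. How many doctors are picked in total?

4

Greedy: pick S4 (covers 5 new) → pick S5 (covers 4 new) → pick S6 (covers 2 new) → pick S1 (covers 1 new). Total picks: 4.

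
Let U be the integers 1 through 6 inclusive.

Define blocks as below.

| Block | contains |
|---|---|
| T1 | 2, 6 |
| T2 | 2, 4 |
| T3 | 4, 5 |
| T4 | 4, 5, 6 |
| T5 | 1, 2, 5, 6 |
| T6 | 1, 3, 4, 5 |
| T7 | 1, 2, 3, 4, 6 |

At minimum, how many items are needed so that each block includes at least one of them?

2

The 2 items {2, 5} hit every block.
The blocks T1, T6 are pairwise disjoint, so any hitting set needs a separate item for each — at least 2. Hence 2 is optimal.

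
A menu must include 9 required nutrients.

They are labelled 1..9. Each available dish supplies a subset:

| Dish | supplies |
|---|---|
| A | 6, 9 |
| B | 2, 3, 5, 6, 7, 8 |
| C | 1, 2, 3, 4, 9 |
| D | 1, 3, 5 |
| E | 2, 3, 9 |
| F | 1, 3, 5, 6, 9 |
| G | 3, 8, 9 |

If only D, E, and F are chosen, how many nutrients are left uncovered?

3

Union of D, E, F = {1, 2, 3, 5, 6, 9}.
Not covered: 4, 7, 8 — 3 nutrients.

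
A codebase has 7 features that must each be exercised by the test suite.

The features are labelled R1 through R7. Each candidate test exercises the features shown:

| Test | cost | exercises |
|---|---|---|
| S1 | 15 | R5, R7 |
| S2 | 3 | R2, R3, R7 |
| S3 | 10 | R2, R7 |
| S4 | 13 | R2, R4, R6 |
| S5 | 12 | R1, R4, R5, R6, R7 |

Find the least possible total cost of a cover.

15

S2, S5 together cover every feature (S2 ∪ S5 = {R1, R2, R3, R4, R5, R6, R7}); total cost 3 + 12 = 15.
No covering selection has total cost below 15.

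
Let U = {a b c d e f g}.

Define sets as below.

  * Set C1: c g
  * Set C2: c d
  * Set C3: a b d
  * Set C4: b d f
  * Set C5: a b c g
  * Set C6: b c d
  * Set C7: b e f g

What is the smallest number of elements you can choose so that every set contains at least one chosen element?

2

The 2 elements {d, g} hit every set.
The sets C1, C3 are pairwise disjoint, so any hitting set needs a separate element for each — at least 2. Hence 2 is optimal.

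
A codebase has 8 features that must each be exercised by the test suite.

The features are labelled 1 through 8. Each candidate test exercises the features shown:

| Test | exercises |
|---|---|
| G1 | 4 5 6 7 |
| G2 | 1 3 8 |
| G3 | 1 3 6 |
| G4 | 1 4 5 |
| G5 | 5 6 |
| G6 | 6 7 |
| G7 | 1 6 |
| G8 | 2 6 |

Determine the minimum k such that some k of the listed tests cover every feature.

3

G1 and G2 and G8 together: G1 ∪ G2 ∪ G8 = {1, 2, 3, 4, 5, 6, 7, 8} — every feature is covered.
Only G8 contains 2, so G8 is forced; the remaining 6 features need at least 2 more tests (each remaining test adds at most 3) — so at least 3 tests are needed, and 3 is optimal.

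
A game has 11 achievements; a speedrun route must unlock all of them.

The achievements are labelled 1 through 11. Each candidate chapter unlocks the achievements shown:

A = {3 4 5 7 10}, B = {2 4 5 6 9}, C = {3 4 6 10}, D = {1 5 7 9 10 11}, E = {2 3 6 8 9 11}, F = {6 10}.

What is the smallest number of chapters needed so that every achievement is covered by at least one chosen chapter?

A and D and E together: A ∪ D ∪ E = {1, 2, 3, 4, 5, 6, 7, 8, 9, 10, 11} — every achievement is covered.
Only D contains 1, so D is forced; the remaining 5 achievements need at least 2 more chapters (each remaining chapter adds at most 4) — so at least 3 chapters are needed, and 3 is optimal.

3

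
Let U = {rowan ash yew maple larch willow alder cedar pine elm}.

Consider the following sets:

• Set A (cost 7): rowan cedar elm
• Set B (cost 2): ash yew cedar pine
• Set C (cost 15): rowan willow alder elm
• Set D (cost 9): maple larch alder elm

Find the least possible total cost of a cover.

26

B, C, D together cover every element (B ∪ C ∪ D = {rowan, ash, yew, maple, larch, willow, alder, cedar, pine, elm}); total cost 2 + 15 + 9 = 26.
The greedy pick B, D, A, C costs 33; no covering selection beats 26.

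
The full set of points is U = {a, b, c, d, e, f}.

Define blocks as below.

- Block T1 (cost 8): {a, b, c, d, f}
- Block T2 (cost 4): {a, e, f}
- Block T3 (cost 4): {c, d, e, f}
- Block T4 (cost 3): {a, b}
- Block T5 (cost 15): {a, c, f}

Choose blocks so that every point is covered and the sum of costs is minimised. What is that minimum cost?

T3, T4 together cover every point (T3 ∪ T4 = {a, b, c, d, e, f}); total cost 4 + 3 = 7.
No covering selection has total cost below 7.

7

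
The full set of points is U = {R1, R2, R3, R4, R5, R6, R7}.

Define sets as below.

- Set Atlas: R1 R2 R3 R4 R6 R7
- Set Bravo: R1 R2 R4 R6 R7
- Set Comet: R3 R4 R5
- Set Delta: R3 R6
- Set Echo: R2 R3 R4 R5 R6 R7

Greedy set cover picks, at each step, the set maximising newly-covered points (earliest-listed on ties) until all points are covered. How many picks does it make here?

2

Greedy: pick Atlas (covers 6 new) → pick Comet (covers 1 new). Total picks: 2.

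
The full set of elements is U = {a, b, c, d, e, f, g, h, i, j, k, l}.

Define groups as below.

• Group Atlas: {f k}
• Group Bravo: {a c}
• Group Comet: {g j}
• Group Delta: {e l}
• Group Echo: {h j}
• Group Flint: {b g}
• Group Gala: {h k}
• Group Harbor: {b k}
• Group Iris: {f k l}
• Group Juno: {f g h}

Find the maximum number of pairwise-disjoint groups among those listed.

Atlas, Bravo, Delta, Echo, Flint are pairwise disjoint (Atlas={f,k}; Bravo={a,c}; Delta={e,l}; Echo={h,j}; Flint={b,g}).
Every remaining group overlaps one of these, and no 6 of the listed groups are pairwise disjoint, so 5 is the maximum.

5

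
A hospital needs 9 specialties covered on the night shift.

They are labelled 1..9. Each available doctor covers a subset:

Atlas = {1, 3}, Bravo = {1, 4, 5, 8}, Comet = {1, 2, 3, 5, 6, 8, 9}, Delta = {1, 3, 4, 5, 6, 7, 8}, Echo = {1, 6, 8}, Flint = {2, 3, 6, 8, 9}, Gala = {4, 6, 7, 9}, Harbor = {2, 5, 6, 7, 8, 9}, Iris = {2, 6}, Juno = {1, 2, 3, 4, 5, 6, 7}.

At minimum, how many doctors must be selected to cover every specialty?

2

Take {Comet, Delta}. Their union is {1, 2, 3, 4, 5, 6, 7, 8, 9}, which is all 9 specialties.
No single doctor has all 9 specialties (the largest, Comet, has 7), so 2 is optimal.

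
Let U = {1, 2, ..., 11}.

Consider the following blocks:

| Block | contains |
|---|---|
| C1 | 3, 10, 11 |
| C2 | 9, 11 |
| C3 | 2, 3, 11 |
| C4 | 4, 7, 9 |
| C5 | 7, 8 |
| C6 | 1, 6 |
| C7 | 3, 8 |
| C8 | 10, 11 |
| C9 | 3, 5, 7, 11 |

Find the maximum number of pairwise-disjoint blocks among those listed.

4

C4, C6, C7, C8 are pairwise disjoint (C4={4,7,9}; C6={1,6}; C7={3,8}; C8={10,11}).
Every remaining block overlaps one of these, and no 5 of the listed blocks are pairwise disjoint, so 4 is the maximum.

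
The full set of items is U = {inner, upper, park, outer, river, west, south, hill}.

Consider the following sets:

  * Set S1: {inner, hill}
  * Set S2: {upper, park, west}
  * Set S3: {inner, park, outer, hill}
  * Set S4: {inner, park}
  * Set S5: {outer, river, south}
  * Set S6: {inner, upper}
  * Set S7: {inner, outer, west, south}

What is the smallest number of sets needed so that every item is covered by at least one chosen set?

S1, S2, and S5 cover everything between them: the union {inner, upper, park, outer, river, west, south, hill} is all of U.
Only S5 contains river, so S5 is forced; the remaining 5 items need at least 2 more sets (each remaining set adds at most 3) — so at least 3 sets are needed, and 3 is optimal.

3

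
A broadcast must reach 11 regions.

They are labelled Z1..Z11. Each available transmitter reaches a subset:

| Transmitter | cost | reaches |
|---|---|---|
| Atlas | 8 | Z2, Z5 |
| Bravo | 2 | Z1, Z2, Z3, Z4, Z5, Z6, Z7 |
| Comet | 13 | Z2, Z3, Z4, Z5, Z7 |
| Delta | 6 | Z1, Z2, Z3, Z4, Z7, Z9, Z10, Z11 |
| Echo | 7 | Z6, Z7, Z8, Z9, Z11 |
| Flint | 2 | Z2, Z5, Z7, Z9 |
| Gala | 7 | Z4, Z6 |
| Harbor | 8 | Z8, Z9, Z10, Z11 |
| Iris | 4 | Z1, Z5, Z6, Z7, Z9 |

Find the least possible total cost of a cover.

10

Bravo, Harbor together cover every region (Bravo ∪ Harbor = {Z1, Z2, Z3, Z4, Z5, Z6, Z7, Z8, Z9, Z10, Z11}); total cost 2 + 8 = 10.
The greedy pick Bravo, Delta, Echo costs 15; no covering selection beats 10.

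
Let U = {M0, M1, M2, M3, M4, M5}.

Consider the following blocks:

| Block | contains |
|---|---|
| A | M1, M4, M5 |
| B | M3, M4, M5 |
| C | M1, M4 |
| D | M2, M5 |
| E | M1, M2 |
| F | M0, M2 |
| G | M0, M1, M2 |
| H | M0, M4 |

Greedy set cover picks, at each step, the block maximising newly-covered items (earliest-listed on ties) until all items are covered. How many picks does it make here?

3

Greedy: pick A (covers 3 new) → pick F (covers 2 new) → pick B (covers 1 new). Total picks: 3.
(The true minimum cover uses only 2 blocks, so greedy is not optimal here.)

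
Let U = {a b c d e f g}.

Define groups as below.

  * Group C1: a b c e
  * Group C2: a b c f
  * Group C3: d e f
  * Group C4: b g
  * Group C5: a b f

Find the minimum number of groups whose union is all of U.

3

C1, C3, and C4 cover everything between them: the union {a, b, c, d, e, f, g} is all of U.
Only C3 contains d, so C3 is forced; the remaining 4 items need at least 2 more groups (each remaining group adds at most 3) — so at least 3 groups are needed, and 3 is optimal.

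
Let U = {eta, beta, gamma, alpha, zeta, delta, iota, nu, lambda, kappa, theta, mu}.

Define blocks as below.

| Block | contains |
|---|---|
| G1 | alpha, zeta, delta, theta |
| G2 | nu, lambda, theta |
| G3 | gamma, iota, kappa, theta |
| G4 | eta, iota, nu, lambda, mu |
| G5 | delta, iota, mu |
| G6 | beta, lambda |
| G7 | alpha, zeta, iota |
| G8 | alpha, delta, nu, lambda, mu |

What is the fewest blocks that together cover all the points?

G1 and G3 and G4 and G6 together: G1 ∪ G3 ∪ G4 ∪ G6 = {eta, beta, gamma, alpha, zeta, delta, iota, nu, lambda, kappa, theta, mu} — every point is covered.
Only G6 contains beta, so G6 is forced; the remaining 10 points need at least 3 more blocks (each remaining block adds at most 4) — so at least 4 blocks are needed, and 4 is optimal.

4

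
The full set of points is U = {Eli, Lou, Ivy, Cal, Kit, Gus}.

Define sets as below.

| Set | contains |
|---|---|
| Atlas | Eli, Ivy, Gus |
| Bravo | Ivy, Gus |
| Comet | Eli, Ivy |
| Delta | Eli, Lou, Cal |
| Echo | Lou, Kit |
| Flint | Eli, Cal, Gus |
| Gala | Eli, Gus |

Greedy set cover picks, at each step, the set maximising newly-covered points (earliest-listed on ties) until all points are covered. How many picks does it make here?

3

Greedy: pick Atlas (covers 3 new) → pick Delta (covers 2 new) → pick Echo (covers 1 new). Total picks: 3.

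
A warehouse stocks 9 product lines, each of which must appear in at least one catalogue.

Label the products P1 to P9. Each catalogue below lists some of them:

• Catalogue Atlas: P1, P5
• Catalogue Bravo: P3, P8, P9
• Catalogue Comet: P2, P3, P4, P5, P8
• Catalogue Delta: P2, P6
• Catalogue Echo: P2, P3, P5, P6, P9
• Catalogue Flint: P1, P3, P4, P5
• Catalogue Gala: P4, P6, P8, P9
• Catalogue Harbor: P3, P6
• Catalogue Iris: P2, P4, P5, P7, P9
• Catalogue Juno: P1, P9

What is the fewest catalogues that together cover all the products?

Take {Flint, Gala, Iris}. Their union is {P1, P2, P3, P4, P5, P6, P7, P8, P9}, which is all 9 products.
Only Iris contains P7, so Iris is forced; the remaining 4 products need at least 2 more catalogues (each remaining catalogue adds at most 2) — so at least 3 catalogues are needed, and 3 is optimal.

3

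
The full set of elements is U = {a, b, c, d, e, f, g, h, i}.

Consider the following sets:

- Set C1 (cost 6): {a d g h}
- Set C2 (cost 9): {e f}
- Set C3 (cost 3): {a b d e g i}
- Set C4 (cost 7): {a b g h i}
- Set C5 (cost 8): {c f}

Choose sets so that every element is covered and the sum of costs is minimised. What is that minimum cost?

17

C1, C3, C5 together cover every element (C1 ∪ C3 ∪ C5 = {a, b, c, d, e, f, g, h, i}); total cost 6 + 3 + 8 = 17.
No covering selection has total cost below 17.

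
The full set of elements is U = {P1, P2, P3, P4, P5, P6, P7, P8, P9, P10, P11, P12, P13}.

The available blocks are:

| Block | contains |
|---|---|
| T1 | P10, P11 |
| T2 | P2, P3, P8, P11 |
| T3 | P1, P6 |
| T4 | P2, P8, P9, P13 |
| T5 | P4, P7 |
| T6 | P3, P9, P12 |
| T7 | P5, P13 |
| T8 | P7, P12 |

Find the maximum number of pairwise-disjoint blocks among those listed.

5

T1, T3, T5, T6, T7 are pairwise disjoint (T1={P10,P11}; T3={P1,P6}; T5={P4,P7}; T6={P3,P9,P12}; T7={P5,P13}).
Every remaining block overlaps one of these, and no 6 of the listed blocks are pairwise disjoint, so 5 is the maximum.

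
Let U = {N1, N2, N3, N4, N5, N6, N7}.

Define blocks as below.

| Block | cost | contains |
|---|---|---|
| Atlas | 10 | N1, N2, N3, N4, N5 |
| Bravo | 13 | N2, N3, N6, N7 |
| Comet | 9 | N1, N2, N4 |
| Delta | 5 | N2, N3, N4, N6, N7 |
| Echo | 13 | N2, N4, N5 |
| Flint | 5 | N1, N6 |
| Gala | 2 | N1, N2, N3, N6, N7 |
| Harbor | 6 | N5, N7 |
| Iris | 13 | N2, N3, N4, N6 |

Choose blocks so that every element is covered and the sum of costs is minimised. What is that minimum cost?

12

Atlas, Gala together cover every element (Atlas ∪ Gala = {N1, N2, N3, N4, N5, N6, N7}); total cost 10 + 2 = 12.
No covering selection has total cost below 12.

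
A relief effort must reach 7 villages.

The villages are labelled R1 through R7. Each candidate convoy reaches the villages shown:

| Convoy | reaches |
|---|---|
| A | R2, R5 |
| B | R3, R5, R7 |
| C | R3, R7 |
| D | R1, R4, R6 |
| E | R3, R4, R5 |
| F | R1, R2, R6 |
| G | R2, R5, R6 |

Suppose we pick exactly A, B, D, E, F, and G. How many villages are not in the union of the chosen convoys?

0

Union of A, B, D, E, F, G = {R1, R2, R3, R4, R5, R6, R7} — that's every village, so 0 are uncovered.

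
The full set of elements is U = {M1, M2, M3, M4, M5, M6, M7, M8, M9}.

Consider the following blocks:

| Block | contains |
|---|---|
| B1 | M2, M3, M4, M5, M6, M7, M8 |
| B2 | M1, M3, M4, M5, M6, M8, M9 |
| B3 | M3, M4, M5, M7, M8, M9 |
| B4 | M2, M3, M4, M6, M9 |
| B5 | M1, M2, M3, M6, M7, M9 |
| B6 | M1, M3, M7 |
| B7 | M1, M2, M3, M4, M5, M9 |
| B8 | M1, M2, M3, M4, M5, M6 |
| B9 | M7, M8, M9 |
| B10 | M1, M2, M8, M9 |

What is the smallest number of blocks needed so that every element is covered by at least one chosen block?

2

B3 and B5 together: B3 ∪ B5 = {M1, M2, M3, M4, M5, M6, M7, M8, M9} — every element is covered.
No single block has all 9 elements (the largest, B1, has 7), so 2 is optimal.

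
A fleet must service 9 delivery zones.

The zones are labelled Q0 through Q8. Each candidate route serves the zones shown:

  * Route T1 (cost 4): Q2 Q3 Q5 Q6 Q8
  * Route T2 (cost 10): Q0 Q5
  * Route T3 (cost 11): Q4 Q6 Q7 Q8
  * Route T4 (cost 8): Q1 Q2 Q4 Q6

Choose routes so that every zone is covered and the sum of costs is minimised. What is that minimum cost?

T1, T2, T3, T4 together cover every zone (T1 ∪ T2 ∪ T3 ∪ T4 = {Q0, Q1, Q2, Q3, Q4, Q5, Q6, Q7, Q8}); total cost 4 + 10 + 11 + 8 = 33.
No covering selection has total cost below 33.

33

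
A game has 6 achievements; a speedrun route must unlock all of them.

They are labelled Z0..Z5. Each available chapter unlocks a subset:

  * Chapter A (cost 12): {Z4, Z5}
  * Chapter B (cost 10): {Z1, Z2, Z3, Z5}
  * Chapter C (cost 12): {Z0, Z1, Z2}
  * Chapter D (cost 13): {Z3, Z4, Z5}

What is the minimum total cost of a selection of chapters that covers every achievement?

25

C, D together cover every achievement (C ∪ D = {Z0, Z1, Z2, Z3, Z4, Z5}); total cost 12 + 13 = 25.
The greedy pick B, A, C costs 34; no covering selection beats 25.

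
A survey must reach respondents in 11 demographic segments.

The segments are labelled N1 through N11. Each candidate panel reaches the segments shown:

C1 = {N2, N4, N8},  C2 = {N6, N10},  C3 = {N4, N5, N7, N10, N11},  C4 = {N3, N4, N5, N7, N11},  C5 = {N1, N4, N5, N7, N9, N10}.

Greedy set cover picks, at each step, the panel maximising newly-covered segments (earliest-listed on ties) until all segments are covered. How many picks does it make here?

4

Greedy: pick C5 (covers 6 new) → pick C1 (covers 2 new) → pick C4 (covers 2 new) → pick C2 (covers 1 new). Total picks: 4.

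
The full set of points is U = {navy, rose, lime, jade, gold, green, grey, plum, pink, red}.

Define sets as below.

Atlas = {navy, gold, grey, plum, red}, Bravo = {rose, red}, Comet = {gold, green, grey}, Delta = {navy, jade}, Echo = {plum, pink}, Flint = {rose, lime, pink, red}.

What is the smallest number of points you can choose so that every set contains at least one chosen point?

H = {jade, gold, plum, red} meets every set (each contains at least one member of H), and |H| = 4.
The sets Bravo, Comet, Delta, Echo are pairwise disjoint, so any hitting set needs a separate point for each — at least 4. Hence 4 is optimal.

4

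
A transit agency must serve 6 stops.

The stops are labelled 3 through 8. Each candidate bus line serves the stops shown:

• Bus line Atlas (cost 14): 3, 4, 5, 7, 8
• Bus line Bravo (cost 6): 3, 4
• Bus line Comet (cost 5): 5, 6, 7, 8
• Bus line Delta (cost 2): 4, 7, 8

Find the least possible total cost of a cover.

Bravo, Comet together cover every stop (Bravo ∪ Comet = {3, 4, 5, 6, 7, 8}); total cost 6 + 5 = 11.
The greedy pick Delta, Comet, Bravo costs 13; no covering selection beats 11.

11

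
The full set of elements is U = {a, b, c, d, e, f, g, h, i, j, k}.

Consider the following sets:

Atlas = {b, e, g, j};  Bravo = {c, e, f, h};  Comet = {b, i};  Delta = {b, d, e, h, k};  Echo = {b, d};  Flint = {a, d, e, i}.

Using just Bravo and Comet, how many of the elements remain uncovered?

5

Union of Bravo, Comet = {b, c, e, f, h, i}.
Not covered: a, d, g, j, k — 5 elements.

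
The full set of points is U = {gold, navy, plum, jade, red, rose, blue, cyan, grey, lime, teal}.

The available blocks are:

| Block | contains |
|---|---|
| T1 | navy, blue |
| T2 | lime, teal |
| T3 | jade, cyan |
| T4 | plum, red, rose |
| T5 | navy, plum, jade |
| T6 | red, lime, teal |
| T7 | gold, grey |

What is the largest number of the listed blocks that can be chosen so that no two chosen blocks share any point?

5

T1, T2, T3, T4, T7 are pairwise disjoint (T1={navy,blue}; T2={lime,teal}; T3={jade,cyan}; T4={plum,red,rose}; T7={gold,grey}).
Every remaining block overlaps one of these, and no 6 of the listed blocks are pairwise disjoint, so 5 is the maximum.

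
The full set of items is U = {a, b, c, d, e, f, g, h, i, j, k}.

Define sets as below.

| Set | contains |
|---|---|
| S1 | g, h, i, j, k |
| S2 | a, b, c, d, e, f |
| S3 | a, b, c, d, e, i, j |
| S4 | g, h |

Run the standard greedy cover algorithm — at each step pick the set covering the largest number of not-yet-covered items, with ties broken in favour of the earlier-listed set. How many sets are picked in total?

Greedy: pick S3 (covers 7 new) → pick S1 (covers 3 new) → pick S2 (covers 1 new). Total picks: 3.
(The true minimum cover uses only 2 sets, so greedy is not optimal here.)

3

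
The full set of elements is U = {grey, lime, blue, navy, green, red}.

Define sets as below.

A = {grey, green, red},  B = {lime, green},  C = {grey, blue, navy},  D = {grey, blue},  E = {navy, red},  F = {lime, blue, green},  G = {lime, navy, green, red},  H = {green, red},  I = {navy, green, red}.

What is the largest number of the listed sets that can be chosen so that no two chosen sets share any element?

B, D, E are pairwise disjoint (B={lime,green}; D={grey,blue}; E={navy,red}).
Every remaining set overlaps one of these, and no 4 of the listed sets are pairwise disjoint, so 3 is the maximum.

3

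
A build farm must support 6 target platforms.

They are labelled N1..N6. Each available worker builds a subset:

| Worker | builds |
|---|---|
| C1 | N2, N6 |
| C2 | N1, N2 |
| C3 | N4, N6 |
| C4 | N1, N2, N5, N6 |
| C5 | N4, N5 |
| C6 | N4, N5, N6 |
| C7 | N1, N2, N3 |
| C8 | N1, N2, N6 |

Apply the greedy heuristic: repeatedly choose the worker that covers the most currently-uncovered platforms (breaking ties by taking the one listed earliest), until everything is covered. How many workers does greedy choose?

Greedy: pick C4 (covers 4 new) → pick C3 (covers 1 new) → pick C7 (covers 1 new). Total picks: 3.
(The true minimum cover uses only 2 workers, so greedy is not optimal here.)

3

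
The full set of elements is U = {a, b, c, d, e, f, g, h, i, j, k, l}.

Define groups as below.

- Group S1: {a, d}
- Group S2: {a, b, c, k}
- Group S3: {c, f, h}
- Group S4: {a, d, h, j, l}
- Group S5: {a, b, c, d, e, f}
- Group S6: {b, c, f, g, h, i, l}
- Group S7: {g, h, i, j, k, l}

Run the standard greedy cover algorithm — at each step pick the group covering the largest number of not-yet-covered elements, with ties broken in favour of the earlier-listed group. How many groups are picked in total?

4

Greedy: pick S6 (covers 7 new) → pick S4 (covers 3 new) → pick S2 (covers 1 new) → pick S5 (covers 1 new). Total picks: 4.
(The true minimum cover uses only 2 groups, so greedy is not optimal here.)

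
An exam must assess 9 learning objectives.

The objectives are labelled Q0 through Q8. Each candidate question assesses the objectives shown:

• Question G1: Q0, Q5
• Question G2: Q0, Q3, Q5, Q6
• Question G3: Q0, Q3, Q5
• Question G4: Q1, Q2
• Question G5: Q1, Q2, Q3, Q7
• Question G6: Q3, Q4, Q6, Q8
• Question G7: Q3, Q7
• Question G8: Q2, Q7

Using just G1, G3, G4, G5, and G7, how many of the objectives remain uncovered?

3

Union of G1, G3, G4, G5, G7 = {Q0, Q1, Q2, Q3, Q5, Q7}.
Not covered: Q4, Q6, Q8 — 3 objectives.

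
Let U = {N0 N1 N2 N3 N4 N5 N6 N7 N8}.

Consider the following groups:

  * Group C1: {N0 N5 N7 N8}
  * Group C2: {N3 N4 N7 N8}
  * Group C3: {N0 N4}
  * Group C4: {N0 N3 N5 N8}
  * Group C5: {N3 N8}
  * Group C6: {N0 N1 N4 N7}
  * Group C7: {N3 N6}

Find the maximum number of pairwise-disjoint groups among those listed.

C3, C7 are pairwise disjoint (C3={N0,N4}; C7={N3,N6}).
Every remaining group overlaps one of these, and no 3 of the listed groups are pairwise disjoint, so 2 is the maximum.

2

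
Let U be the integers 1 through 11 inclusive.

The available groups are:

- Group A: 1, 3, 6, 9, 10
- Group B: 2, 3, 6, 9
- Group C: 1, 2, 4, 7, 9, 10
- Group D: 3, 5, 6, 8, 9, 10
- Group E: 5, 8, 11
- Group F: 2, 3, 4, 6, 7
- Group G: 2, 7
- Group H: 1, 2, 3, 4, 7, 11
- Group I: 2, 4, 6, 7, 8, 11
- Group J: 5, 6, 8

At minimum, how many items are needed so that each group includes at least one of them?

3

T = {6, 7, 11} meets every group (each contains at least one member of T), and |T| = 3.
The groups A, E, G are pairwise disjoint, so any hitting set needs a separate item for each — at least 3. Hence 3 is optimal.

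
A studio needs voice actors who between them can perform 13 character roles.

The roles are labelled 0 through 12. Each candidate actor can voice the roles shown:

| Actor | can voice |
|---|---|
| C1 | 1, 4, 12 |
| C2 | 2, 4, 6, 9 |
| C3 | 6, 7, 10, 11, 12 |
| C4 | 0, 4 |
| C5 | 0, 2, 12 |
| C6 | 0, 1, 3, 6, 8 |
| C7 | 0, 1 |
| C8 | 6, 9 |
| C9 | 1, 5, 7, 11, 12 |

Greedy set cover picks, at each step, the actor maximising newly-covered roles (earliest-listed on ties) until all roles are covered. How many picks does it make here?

4

Greedy: pick C3 (covers 5 new) → pick C6 (covers 4 new) → pick C2 (covers 3 new) → pick C9 (covers 1 new). Total picks: 4.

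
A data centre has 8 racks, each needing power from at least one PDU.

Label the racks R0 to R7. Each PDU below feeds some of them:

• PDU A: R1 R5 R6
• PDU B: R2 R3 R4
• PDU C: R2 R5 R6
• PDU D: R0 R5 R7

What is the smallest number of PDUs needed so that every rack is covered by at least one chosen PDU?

Take {A, B, D}. Their union is {R0, R1, R2, R3, R4, R5, R6, R7}, which is all 8 racks.
Each PDU has at most 3 racks, and 2·3 = 6 < 8 — so at least 3 PDUs are needed, and 3 is optimal.

3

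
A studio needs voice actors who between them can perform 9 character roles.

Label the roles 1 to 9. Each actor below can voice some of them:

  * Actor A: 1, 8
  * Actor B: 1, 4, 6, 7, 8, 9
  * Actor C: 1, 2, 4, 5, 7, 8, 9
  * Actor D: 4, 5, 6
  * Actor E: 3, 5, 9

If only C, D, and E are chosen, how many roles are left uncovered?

Union of C, D, E = {1, 2, 3, 4, 5, 6, 7, 8, 9} — that's every role, so 0 are uncovered.

0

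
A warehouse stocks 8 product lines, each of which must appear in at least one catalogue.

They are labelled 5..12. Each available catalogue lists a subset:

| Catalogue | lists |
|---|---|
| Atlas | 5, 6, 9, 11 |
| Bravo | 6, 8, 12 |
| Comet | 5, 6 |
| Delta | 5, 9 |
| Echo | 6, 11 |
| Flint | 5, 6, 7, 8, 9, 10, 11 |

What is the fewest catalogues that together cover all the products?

2

Take {Bravo, Flint}. Their union is {5, 6, 7, 8, 9, 10, 11, 12}, which is all 8 products.
No single catalogue has all 8 products (the largest, Flint, has 7), so 2 is optimal.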